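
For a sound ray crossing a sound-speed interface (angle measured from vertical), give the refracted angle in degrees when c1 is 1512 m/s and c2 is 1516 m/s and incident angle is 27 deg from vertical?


27.08 deg


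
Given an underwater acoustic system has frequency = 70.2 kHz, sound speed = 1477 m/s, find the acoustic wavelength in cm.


lambda = c/f = 1477 / 70200 = 0.021 m = 2.1 cm

2.1 cm


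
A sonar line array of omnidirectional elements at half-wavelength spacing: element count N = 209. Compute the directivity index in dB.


DI = 10*log10(209) = 23.2

23.2 dB


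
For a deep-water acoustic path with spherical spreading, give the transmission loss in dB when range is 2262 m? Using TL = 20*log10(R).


TL = 20*log10(2262) = 67.09

67.09 dB


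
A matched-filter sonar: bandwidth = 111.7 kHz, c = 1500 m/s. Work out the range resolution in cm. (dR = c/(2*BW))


0.67 cm


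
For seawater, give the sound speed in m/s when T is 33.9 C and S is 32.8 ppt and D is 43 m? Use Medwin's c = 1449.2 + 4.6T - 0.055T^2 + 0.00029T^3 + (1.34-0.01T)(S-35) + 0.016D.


c = 1449.2 + 4.6*33.9 - 0.055*33.9^2 + 0.00029*33.9^3 + (1.34 - 0.01*33.9)*(32.8 - 35) + 0.016*43 = 1551.72

1551.72 m/s


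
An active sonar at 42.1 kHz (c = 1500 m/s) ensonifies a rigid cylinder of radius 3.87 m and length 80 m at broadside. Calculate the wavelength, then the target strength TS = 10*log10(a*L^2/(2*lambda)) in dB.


Step 1: lambda = c/f = 1500/42100 = 0.03563 m
Step 2: TS = 10*log10(a*L^2/(2*lambda)) = 10*log10(3.87*80^2/(2*0.03563)) = 55.41

55.41 dB


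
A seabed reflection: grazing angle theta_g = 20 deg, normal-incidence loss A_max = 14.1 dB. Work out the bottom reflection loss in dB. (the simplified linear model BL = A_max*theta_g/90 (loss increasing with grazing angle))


3.13 dB


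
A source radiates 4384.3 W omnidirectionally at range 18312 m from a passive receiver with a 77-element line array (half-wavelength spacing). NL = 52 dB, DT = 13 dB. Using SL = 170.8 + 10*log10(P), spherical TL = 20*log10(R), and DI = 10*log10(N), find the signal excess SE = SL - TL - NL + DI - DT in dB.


75.83 dB


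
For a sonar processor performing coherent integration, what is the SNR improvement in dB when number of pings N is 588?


27.69 dB


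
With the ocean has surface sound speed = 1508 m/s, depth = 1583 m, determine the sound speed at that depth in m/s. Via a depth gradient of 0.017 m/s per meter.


c = 1508 + 0.017 * 1583 = 1534.911

1534.911 m/s


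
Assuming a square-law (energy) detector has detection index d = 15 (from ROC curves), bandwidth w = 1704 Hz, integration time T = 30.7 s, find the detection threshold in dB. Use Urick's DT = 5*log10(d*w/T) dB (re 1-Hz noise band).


DT = 5*log10(d*w/T) = 5*log10(15 * 1704 / 30.7) = 5*log10(832.57) = 14.6

14.6 dB


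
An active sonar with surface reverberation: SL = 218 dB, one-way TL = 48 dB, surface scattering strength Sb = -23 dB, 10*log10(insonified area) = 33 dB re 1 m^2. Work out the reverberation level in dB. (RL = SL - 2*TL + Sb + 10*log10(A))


RL = SL - 2*TL + Sb + 10*log10(A) = 218 - 2*48 + (-23) + 33 = 132

132 dB


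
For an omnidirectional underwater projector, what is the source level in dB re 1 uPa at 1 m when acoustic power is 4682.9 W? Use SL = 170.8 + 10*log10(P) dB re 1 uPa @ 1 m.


SL = 170.8 + 10*log10(4682.9) = 170.8 + 36.71 = 207.51

207.51 dB


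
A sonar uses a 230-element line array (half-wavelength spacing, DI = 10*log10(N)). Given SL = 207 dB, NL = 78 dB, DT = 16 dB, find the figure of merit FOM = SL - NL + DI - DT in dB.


136.62 dB


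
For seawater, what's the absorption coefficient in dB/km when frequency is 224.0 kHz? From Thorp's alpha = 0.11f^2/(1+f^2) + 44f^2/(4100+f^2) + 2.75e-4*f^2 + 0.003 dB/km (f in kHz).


54.588 dB/km


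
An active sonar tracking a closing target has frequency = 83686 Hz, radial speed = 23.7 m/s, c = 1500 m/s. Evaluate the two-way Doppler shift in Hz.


2644.48 Hz


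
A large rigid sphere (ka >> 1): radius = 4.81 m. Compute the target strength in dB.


TS = 10*log10(4.81^2 / 4) = 10*log10(5.784025) = 7.62

7.62 dB


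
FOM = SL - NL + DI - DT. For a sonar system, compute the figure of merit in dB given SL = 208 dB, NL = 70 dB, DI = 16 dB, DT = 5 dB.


FOM = SL - NL + DI - DT = 208 - 70 + 16 - 5 = 149

149 dB


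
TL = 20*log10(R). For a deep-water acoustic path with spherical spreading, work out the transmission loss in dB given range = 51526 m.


TL = 20*log10(51526) = 94.24

94.24 dB


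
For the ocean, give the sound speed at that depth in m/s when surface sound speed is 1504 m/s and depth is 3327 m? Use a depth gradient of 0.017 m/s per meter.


1560.559 m/s


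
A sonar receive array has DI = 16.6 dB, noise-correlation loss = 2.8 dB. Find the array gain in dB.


AG = DI - L_corr = 16.6 - 2.8 = 13.8

13.8 dB


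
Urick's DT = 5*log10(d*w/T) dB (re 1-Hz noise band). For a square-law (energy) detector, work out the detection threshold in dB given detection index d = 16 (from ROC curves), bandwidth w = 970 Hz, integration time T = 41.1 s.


DT = 5*log10(d*w/T) = 5*log10(16 * 970 / 41.1) = 5*log10(377.62) = 12.89

12.89 dB


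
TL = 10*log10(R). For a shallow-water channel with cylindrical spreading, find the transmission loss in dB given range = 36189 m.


TL = 10*log10(36189) = 45.59

45.59 dB


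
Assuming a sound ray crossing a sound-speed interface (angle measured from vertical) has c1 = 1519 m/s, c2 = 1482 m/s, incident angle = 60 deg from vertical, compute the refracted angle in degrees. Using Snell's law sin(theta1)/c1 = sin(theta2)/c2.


sin(theta2) = (c2/c1)*sin(theta1) = (1482/1519)*sin(60 deg) = 0.84493
theta2 = arcsin(0.84493) = 57.66

57.66 deg


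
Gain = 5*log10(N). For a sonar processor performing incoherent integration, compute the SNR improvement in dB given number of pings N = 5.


Gain = 5*log10(5) = 3.49

3.49 dB


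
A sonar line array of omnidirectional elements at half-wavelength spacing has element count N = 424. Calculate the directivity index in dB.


DI = 10*log10(424) = 26.27

26.27 dB


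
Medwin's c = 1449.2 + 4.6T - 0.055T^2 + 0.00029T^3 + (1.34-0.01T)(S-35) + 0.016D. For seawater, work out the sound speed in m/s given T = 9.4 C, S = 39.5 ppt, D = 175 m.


c = 1449.2 + 4.6*9.4 - 0.055*9.4^2 + 0.00029*9.4^3 + (1.34 - 0.01*9.4)*(39.5 - 35) + 0.016*175 = 1496.23

1496.23 m/s


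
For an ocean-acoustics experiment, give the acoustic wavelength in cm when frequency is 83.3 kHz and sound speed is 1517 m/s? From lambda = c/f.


1.82 cm


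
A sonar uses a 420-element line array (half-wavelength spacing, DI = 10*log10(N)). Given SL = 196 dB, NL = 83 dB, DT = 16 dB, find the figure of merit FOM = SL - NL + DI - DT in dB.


123.23 dB


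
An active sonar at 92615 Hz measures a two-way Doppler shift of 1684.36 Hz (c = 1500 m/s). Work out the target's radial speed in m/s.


From fd = 2*f*v/c, v = c*fd/(2*f) = 1500 * 1684.36 / (2*92615) = 13.64

13.64 m/s


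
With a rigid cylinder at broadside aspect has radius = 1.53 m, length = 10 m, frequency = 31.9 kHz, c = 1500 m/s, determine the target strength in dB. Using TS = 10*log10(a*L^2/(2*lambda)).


lambda = 1500/31900 = 0.04702 m
TS = 10*log10(1.53*10^2/(2*0.04702)) = 32.11

32.11 dB


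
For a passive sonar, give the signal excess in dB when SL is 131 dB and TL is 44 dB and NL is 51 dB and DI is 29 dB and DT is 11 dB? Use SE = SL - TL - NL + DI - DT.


SE = SL - TL - NL + DI - DT = 131 - 44 - 51 + 29 - 11 = 54

54 dB


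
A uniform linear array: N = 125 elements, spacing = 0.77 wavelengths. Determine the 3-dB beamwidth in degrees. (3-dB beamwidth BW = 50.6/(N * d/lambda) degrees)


BW = 50.6 / (125 * 0.77) = 50.6 / 96.25 = 0.53

0.53 deg


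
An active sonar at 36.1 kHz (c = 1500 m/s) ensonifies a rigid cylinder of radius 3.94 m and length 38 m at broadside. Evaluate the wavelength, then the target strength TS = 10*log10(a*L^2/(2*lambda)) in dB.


Step 1: lambda = c/f = 1500/36100 = 0.04155 m
Step 2: TS = 10*log10(a*L^2/(2*lambda)) = 10*log10(3.94*38^2/(2*0.04155)) = 48.35

48.35 dB


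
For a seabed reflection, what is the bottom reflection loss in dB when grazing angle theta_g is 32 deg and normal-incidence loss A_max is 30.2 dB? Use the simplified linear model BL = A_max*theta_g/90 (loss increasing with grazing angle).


BL = A_max * theta_g / 90 = 30.2 * 32 / 90 = 10.74

10.74 dB


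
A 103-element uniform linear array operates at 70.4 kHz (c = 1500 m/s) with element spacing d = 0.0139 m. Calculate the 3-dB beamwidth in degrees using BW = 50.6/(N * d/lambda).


Step 1: lambda = 1500/70400 = 0.02131 m
Step 2: d/lambda = 0.0139/0.02131 = 0.6523
Step 3: BW = 50.6/(N * d/lambda) = 50.6/(103 * 0.6523) = 0.75

0.75 deg


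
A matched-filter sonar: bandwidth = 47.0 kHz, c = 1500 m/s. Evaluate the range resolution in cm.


1.6 cm


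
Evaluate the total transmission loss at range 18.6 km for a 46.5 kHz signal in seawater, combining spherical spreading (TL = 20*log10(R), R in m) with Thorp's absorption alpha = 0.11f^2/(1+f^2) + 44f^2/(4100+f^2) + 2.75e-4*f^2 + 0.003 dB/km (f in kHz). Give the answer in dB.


Step 1 (Thorp): alpha = 0.11*2162.25/(1+2162.25) + 44*2162.25/(4100+2162.25) + 2.75e-4*2162.25 + 0.003 = 15.9 dB/km
Step 2: TL_spread = 20*log10(18600) = 85.39 dB
Step 3: TL_abs = alpha*R = 15.9 * 18.6 = 295.74 dB
Step 4: TL_total = 85.39 + 295.74 = 381.13

381.13 dB


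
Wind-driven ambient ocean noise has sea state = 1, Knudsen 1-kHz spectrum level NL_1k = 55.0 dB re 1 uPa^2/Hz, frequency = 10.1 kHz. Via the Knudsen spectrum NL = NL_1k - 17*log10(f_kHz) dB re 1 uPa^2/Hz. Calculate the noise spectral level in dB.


NL = NL_1k - 17*log10(f_kHz) = 55.0 - 17*log10(10.1) = 55.0 - (17.07) = 37.93

37.93 dB


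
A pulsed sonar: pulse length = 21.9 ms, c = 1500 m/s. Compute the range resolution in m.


dR = c*tau/2 = 1500 * 21.9e-3 / 2 = 16.425

16.425 m


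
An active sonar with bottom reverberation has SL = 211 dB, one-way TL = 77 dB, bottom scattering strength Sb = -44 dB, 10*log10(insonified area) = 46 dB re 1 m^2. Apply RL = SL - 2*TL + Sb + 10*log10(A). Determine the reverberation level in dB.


59 dB


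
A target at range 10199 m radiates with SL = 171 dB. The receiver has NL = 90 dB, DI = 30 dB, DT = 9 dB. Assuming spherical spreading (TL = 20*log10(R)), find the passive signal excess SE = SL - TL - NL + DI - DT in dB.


21.83 dB


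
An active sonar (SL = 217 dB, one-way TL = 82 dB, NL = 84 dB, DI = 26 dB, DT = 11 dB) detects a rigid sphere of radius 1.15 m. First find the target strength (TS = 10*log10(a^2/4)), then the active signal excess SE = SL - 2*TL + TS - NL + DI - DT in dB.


Step 1: TS = 10*log10(1.15^2/4) = -4.81 dB
Step 2: SE = SL - 2*TL + TS - NL + DI - DT = 217 - 2*82 + (-4.81) - 84 + 26 - 11 = -20.81

-20.81 dB


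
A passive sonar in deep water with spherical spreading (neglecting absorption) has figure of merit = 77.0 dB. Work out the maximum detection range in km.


At max range FOM = TL, so 20*log10(R) = 77.0
R = 10^(77.0/20) = 7079.46 m = 7.08 km

7.08 km


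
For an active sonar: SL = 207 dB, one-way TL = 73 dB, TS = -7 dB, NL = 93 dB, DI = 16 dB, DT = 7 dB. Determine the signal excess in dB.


SE = SL - 2*TL + TS - NL + DI - DT = 207 - 2*73 + (-7) - 93 + 16 - 7 = -30

-30 dB


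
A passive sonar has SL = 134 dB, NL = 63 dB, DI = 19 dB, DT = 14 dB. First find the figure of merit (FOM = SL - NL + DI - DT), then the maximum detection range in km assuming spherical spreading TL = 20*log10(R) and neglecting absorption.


Step 1: FOM = SL - NL + DI - DT = 134 - 63 + 19 - 14 = 76 dB
Step 2: at max range FOM = TL = 20*log10(R), so R = 10^(76/20) = 6309.57 m = 6.31 km

6.31 km


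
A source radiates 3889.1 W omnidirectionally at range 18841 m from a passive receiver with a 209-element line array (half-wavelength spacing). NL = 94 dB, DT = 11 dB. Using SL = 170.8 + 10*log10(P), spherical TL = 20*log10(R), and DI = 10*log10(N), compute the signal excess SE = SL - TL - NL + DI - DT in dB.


Step 1: SL = 170.8 + 10*log10(3889.1) = 206.7 dB
Step 2: TL = 20*log10(18841) = 85.5 dB
Step 3: DI = 10*log10(209) = 23.2 dB
Step 4: SE = SL - TL - NL + DI - DT = 206.7 - 85.5 - 94 + 23.2 - 11 = 39.4

39.4 dB


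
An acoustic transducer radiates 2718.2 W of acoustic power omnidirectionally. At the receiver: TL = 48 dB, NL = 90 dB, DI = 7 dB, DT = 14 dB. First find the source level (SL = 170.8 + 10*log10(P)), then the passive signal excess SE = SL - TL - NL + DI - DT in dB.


Step 1: SL = 170.8 + 10*log10(2718.2) = 205.14 dB
Step 2: SE = SL - TL - NL + DI - DT = 205.14 - 48 - 90 + 7 - 14 = 60.14

60.14 dB


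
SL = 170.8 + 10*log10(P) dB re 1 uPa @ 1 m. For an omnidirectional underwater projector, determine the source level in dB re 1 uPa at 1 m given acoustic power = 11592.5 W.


SL = 170.8 + 10*log10(11592.5) = 170.8 + 40.64 = 211.44

211.44 dB


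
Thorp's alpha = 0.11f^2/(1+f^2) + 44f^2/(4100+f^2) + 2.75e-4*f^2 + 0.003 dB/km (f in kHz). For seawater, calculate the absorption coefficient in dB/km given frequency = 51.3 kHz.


f^2 = 2631.69
alpha = 0.11*2631.69/(1+2631.69) + 44*2631.69/(4100+2631.69) + 2.75e-4*2631.69 + 0.003 = 18.038

18.038 dB/km


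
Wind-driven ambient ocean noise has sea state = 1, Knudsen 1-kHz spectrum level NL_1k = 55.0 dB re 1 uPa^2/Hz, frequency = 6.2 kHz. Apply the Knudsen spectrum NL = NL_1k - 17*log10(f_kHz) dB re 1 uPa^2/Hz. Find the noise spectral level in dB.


NL = NL_1k - 17*log10(f_kHz) = 55.0 - 17*log10(6.2) = 55.0 - (13.47) = 41.53

41.53 dB


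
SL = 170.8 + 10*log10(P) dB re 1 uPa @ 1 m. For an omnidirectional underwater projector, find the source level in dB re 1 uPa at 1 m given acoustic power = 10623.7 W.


SL = 170.8 + 10*log10(10623.7) = 170.8 + 40.26 = 211.06

211.06 dB


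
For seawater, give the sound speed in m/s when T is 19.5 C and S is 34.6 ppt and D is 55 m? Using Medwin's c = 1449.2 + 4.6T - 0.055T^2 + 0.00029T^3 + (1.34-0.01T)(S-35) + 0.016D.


1520.56 m/s


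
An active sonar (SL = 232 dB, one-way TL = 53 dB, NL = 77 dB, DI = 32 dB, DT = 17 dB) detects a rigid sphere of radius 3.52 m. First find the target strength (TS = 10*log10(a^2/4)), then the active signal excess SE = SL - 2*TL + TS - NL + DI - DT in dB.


Step 1: TS = 10*log10(3.52^2/4) = 4.91 dB
Step 2: SE = SL - 2*TL + TS - NL + DI - DT = 232 - 2*53 + (4.91) - 77 + 32 - 17 = 68.91

68.91 dB


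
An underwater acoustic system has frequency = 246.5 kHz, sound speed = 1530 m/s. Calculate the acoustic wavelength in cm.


lambda = c/f = 1530 / 246500 = 0.0062 m = 0.62 cm

0.62 cm


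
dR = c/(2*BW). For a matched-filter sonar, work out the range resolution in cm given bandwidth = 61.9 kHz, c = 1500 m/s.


dR = c/(2*BW) = 1500 / (2 * 61.9e3) = 0.0121 m = 1.21 cm

1.21 cm


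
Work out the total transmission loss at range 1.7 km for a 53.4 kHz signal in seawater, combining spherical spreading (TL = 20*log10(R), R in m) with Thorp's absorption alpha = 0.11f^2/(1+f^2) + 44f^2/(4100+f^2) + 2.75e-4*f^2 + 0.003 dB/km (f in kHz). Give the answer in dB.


Step 1 (Thorp): alpha = 0.11*2851.56/(1+2851.56) + 44*2851.56/(4100+2851.56) + 2.75e-4*2851.56 + 0.003 = 18.9461 dB/km
Step 2: TL_spread = 20*log10(1700) = 64.61 dB
Step 3: TL_abs = alpha*R = 18.9461 * 1.7 = 32.21 dB
Step 4: TL_total = 64.61 + 32.21 = 96.82

96.82 dB


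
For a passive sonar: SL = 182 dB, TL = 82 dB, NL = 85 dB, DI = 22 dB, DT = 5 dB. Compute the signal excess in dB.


32 dB


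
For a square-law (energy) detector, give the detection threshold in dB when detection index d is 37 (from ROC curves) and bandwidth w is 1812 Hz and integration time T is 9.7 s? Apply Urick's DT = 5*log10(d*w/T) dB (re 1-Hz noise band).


19.2 dB


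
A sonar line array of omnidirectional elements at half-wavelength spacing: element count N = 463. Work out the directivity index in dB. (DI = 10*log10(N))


DI = 10*log10(463) = 26.66

26.66 dB


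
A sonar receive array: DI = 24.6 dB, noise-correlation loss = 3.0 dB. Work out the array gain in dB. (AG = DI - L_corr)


21.6 dB


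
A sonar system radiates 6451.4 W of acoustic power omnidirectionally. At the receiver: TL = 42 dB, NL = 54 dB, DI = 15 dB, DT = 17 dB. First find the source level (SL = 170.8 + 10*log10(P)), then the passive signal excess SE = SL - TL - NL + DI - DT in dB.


Step 1: SL = 170.8 + 10*log10(6451.4) = 208.9 dB
Step 2: SE = SL - TL - NL + DI - DT = 208.9 - 42 - 54 + 15 - 17 = 110.9

110.9 dB


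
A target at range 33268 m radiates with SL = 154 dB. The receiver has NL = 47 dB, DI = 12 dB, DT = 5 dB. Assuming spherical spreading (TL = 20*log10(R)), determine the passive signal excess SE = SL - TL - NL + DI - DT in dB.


Step 1: TL = 20*log10(33268) = 90.44 dB
Step 2: SE = 154 - 90.44 - 47 + 12 - 5 = 23.56

23.56 dB


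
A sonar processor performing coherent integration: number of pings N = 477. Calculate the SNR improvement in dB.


26.79 dB


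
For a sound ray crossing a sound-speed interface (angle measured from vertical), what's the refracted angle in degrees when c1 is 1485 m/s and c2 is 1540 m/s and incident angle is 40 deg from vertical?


sin(theta2) = (c2/c1)*sin(theta1) = (1540/1485)*sin(40 deg) = 0.66659
theta2 = arcsin(0.66659) = 41.8

41.8 deg


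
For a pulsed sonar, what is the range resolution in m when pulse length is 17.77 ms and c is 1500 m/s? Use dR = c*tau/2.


dR = c*tau/2 = 1500 * 17.77e-3 / 2 = 13.3275

13.3275 m


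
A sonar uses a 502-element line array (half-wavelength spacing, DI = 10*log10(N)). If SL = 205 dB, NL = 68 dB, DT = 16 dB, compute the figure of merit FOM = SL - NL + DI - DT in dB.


Step 1: DI = 10*log10(502) = 27.01 dB
Step 2: FOM = SL - NL + DI - DT = 205 - 68 + 27.01 - 16 = 148.01

148.01 dB


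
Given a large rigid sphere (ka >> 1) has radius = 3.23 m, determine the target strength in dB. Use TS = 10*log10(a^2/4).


4.16 dB


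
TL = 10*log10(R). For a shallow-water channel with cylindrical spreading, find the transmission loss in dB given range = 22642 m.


TL = 10*log10(22642) = 43.55

43.55 dB


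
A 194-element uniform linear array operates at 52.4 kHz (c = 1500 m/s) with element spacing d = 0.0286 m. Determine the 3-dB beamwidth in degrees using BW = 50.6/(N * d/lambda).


Step 1: lambda = 1500/52400 = 0.02863 m
Step 2: d/lambda = 0.0286/0.02863 = 0.999
Step 3: BW = 50.6/(N * d/lambda) = 50.6/(194 * 0.999) = 0.26

0.26 deg


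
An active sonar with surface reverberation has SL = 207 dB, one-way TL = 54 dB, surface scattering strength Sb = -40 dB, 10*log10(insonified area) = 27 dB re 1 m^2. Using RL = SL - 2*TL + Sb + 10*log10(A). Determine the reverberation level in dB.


RL = SL - 2*TL + Sb + 10*log10(A) = 207 - 2*54 + (-40) + 27 = 86

86 dB


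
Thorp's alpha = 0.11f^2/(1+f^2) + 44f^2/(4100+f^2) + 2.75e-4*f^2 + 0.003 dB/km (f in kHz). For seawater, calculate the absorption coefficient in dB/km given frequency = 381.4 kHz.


82.91 dB/km


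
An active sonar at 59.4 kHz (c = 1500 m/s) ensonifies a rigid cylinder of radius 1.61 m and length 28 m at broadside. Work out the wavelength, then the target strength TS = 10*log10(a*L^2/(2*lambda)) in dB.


Step 1: lambda = c/f = 1500/59400 = 0.02525 m
Step 2: TS = 10*log10(a*L^2/(2*lambda)) = 10*log10(1.61*28^2/(2*0.02525)) = 43.98

43.98 dB


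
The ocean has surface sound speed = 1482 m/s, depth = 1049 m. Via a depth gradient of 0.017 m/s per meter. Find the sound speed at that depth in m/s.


c = 1482 + 0.017 * 1049 = 1499.833

1499.833 m/s


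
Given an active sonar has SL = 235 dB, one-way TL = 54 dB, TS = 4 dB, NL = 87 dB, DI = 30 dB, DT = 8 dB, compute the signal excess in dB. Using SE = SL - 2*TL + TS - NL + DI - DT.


66 dB


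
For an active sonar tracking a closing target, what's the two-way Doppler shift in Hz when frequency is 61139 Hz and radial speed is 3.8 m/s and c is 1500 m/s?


309.77 Hz


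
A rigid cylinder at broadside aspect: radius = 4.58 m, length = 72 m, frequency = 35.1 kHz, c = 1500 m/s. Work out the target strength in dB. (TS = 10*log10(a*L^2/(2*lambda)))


lambda = 1500/35100 = 0.04274 m
TS = 10*log10(4.58*72^2/(2*0.04274)) = 54.44

54.44 dB


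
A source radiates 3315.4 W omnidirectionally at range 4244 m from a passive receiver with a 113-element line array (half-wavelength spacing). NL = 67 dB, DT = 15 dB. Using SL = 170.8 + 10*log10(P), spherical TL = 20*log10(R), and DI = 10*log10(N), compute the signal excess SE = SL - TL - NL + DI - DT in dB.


Step 1: SL = 170.8 + 10*log10(3315.4) = 206.01 dB
Step 2: TL = 20*log10(4244) = 72.56 dB
Step 3: DI = 10*log10(113) = 20.53 dB
Step 4: SE = SL - TL - NL + DI - DT = 206.01 - 72.56 - 67 + 20.53 - 15 = 71.98

71.98 dB


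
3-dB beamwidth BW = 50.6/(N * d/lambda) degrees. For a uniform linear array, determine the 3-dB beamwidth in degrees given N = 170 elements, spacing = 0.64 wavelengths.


BW = 50.6 / (170 * 0.64) = 50.6 / 108.8 = 0.47

0.47 deg


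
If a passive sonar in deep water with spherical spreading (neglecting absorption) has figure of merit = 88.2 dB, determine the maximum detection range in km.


At max range FOM = TL, so 20*log10(R) = 88.2
R = 10^(88.2/20) = 25703.96 m = 25.7 km

25.7 km


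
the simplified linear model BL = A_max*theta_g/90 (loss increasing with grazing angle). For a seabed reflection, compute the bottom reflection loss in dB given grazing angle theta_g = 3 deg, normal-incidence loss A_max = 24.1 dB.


0.8 dB


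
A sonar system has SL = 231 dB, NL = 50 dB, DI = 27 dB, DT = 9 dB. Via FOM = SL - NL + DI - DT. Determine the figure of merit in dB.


199 dB


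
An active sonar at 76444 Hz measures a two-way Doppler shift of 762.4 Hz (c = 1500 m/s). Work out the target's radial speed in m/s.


7.48 m/s


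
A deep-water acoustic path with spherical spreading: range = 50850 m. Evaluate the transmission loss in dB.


94.13 dB


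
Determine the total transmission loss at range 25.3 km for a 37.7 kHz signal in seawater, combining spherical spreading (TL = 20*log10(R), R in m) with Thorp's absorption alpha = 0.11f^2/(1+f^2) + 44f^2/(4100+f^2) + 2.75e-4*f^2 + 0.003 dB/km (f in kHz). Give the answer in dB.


Step 1 (Thorp): alpha = 0.11*1421.29/(1+1421.29) + 44*1421.29/(4100+1421.29) + 2.75e-4*1421.29 + 0.003 = 11.8303 dB/km
Step 2: TL_spread = 20*log10(25300) = 88.06 dB
Step 3: TL_abs = alpha*R = 11.8303 * 25.3 = 299.31 dB
Step 4: TL_total = 88.06 + 299.31 = 387.37

387.37 dB


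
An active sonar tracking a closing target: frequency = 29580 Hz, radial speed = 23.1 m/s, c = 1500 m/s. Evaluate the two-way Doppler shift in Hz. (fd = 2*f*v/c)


fd = 2*f*v/c = 2 * 29580 * 23.1 / 1500 = 911.06

911.06 Hz


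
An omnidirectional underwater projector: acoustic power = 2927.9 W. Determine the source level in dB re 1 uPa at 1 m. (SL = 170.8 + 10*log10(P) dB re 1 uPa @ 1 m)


SL = 170.8 + 10*log10(2927.9) = 170.8 + 34.67 = 205.47

205.47 dB


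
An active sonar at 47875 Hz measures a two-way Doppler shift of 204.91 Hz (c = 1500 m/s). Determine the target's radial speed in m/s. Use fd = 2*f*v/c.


From fd = 2*f*v/c, v = c*fd/(2*f) = 1500 * 204.91 / (2*47875) = 3.21

3.21 m/s


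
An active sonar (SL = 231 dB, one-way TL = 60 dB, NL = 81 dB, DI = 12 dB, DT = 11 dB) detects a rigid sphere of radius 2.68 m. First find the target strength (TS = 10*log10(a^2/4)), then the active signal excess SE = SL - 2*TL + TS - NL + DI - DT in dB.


Step 1: TS = 10*log10(2.68^2/4) = 2.54 dB
Step 2: SE = SL - 2*TL + TS - NL + DI - DT = 231 - 2*60 + (2.54) - 81 + 12 - 11 = 33.54

33.54 dB


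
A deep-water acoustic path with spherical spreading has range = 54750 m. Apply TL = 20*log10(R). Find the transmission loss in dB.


TL = 20*log10(54750) = 94.77

94.77 dB


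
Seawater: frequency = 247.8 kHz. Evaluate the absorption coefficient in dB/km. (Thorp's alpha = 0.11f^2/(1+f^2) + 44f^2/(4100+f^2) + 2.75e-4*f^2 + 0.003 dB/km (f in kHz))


58.245 dB/km


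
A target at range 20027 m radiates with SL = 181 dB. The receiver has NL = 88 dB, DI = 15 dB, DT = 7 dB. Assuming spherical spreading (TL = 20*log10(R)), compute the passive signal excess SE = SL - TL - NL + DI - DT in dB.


14.97 dB


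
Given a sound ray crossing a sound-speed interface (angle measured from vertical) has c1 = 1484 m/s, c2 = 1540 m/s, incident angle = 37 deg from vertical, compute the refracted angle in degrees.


sin(theta2) = (c2/c1)*sin(theta1) = (1540/1484)*sin(37 deg) = 0.62453
theta2 = arcsin(0.62453) = 38.65

38.65 deg


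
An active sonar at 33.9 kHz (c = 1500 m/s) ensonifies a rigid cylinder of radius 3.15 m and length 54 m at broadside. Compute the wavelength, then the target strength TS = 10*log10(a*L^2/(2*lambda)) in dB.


Step 1: lambda = c/f = 1500/33900 = 0.04425 m
Step 2: TS = 10*log10(a*L^2/(2*lambda)) = 10*log10(3.15*54^2/(2*0.04425)) = 50.16

50.16 dB


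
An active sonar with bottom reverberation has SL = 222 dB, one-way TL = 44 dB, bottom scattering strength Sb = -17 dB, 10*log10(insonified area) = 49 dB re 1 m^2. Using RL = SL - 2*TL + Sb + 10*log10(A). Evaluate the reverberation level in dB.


RL = SL - 2*TL + Sb + 10*log10(A) = 222 - 2*44 + (-17) + 49 = 166

166 dB


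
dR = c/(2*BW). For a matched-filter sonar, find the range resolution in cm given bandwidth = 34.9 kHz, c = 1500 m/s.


dR = c/(2*BW) = 1500 / (2 * 34.9e3) = 0.0215 m = 2.15 cm

2.15 cm


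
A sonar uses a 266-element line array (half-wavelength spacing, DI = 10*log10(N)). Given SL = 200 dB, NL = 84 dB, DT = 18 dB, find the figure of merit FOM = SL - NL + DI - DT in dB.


122.25 dB


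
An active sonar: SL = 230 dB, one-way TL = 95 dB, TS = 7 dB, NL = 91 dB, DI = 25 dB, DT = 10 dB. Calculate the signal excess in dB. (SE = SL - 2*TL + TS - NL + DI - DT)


SE = SL - 2*TL + TS - NL + DI - DT = 230 - 2*95 + (7) - 91 + 25 - 10 = -29

-29 dB


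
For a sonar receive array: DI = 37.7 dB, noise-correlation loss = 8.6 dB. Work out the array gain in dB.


AG = DI - L_corr = 37.7 - 8.6 = 29.1

29.1 dB


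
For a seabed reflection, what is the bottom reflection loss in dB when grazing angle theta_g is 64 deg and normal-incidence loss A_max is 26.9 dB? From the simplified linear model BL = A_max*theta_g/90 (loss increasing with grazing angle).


BL = A_max * theta_g / 90 = 26.9 * 64 / 90 = 19.13

19.13 dB


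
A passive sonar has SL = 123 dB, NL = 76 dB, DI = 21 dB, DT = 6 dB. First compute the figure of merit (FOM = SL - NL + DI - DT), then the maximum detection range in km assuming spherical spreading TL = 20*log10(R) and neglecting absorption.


Step 1: FOM = SL - NL + DI - DT = 123 - 76 + 21 - 6 = 62 dB
Step 2: at max range FOM = TL = 20*log10(R), so R = 10^(62/20) = 1258.93 m = 1.26 km

1.26 km


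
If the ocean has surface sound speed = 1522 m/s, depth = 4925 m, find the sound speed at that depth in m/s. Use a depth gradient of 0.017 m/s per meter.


1605.725 m/s


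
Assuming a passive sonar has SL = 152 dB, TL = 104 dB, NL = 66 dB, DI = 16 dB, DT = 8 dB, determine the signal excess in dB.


SE = SL - TL - NL + DI - DT = 152 - 104 - 66 + 16 - 8 = -10

-10 dB


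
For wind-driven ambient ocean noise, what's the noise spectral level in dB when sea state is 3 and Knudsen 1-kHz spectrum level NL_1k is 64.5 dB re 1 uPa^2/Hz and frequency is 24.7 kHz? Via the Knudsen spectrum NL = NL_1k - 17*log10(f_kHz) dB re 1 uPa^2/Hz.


40.82 dB


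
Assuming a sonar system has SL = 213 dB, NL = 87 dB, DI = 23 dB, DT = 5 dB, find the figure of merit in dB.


FOM = SL - NL + DI - DT = 213 - 87 + 23 - 5 = 144

144 dB


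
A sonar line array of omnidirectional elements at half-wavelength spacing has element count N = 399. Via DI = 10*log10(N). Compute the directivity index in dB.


DI = 10*log10(399) = 26.01

26.01 dB


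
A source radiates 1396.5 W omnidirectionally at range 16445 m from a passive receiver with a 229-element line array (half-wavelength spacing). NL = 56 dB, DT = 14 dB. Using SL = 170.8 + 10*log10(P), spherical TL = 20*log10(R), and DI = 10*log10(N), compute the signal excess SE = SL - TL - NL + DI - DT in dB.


71.53 dB


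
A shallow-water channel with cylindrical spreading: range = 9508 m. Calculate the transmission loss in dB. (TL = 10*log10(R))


39.78 dB


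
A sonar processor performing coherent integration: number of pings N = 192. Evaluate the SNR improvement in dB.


22.83 dB


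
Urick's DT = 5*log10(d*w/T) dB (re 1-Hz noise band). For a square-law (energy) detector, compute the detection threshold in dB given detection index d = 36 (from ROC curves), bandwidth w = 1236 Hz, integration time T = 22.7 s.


DT = 5*log10(d*w/T) = 5*log10(36 * 1236 / 22.7) = 5*log10(1960.18) = 16.46

16.46 dB


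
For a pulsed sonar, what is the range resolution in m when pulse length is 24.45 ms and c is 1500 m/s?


18.3375 m


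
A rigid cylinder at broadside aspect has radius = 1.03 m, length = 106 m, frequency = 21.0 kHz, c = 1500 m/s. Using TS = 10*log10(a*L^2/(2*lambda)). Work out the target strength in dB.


lambda = 1500/21000 = 0.07143 m
TS = 10*log10(1.03*106^2/(2*0.07143)) = 49.09

49.09 dB


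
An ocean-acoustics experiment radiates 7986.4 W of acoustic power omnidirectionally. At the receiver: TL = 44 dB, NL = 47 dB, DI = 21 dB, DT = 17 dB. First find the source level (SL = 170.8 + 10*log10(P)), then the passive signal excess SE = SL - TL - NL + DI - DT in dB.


Step 1: SL = 170.8 + 10*log10(7986.4) = 209.82 dB
Step 2: SE = SL - TL - NL + DI - DT = 209.82 - 44 - 47 + 21 - 17 = 122.82

122.82 dB


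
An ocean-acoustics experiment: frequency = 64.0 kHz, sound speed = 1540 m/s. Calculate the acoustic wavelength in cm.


2.41 cm


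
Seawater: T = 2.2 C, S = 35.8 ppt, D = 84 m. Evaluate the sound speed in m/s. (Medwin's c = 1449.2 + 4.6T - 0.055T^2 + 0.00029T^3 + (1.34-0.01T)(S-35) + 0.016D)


c = 1449.2 + 4.6*2.2 - 0.055*2.2^2 + 0.00029*2.2^3 + (1.34 - 0.01*2.2)*(35.8 - 35) + 0.016*84 = 1461.46

1461.46 m/s


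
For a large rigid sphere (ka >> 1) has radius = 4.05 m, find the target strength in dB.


TS = 10*log10(4.05^2 / 4) = 10*log10(4.100625) = 6.13

6.13 dB


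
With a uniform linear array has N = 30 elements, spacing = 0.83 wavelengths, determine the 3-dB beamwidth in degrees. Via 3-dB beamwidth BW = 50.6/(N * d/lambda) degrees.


2.03 deg


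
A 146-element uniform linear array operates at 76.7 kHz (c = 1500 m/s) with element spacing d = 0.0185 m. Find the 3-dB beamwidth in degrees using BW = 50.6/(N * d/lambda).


0.37 deg


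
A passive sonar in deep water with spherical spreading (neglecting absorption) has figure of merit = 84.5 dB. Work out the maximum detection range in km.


At max range FOM = TL, so 20*log10(R) = 84.5
R = 10^(84.5/20) = 16788.04 m = 16.79 km

16.79 km


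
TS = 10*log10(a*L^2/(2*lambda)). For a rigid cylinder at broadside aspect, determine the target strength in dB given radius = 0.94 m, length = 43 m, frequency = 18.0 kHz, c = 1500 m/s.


lambda = 1500/18000 = 0.08333 m
TS = 10*log10(0.94*43^2/(2*0.08333)) = 40.18

40.18 dB


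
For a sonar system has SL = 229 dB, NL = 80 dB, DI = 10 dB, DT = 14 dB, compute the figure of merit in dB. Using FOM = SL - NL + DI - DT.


145 dB


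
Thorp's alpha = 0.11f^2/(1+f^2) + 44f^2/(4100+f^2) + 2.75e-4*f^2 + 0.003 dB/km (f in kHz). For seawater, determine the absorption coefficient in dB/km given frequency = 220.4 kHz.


f^2 = 48576.16
alpha = 0.11*48576.16/(1+48576.16) + 44*48576.16/(4100+48576.16) + 2.75e-4*48576.16 + 0.003 = 54.047

54.047 dB/km


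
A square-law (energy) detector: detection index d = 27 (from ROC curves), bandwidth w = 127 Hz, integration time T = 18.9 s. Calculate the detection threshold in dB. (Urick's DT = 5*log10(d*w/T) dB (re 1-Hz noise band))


DT = 5*log10(d*w/T) = 5*log10(27 * 127 / 18.9) = 5*log10(181.43) = 11.29

11.29 dB


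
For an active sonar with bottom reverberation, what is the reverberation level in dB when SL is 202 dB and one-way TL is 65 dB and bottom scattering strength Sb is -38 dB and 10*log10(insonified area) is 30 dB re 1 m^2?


RL = SL - 2*TL + Sb + 10*log10(A) = 202 - 2*65 + (-38) + 30 = 64

64 dB


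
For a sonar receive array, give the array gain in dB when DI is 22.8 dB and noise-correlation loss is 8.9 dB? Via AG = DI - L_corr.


13.9 dB


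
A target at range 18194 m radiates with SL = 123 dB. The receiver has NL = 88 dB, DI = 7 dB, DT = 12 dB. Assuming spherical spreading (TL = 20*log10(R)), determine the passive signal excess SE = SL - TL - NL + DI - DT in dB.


Step 1: TL = 20*log10(18194) = 85.2 dB
Step 2: SE = 123 - 85.2 - 88 + 7 - 12 = -55.2

-55.2 dB


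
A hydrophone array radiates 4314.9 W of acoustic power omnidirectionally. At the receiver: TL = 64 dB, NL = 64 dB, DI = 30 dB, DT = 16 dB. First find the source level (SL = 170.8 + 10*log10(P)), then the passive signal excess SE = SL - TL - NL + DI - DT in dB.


Step 1: SL = 170.8 + 10*log10(4314.9) = 207.15 dB
Step 2: SE = SL - TL - NL + DI - DT = 207.15 - 64 - 64 + 30 - 16 = 93.15

93.15 dB


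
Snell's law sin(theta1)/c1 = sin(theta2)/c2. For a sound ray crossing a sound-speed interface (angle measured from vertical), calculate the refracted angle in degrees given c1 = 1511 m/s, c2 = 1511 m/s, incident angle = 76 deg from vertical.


sin(theta2) = (c2/c1)*sin(theta1) = (1511/1511)*sin(76 deg) = 0.9703
theta2 = arcsin(0.9703) = 76.0

76.0 deg


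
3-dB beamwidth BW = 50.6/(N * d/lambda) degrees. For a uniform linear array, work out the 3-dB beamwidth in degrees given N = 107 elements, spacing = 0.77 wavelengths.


BW = 50.6 / (107 * 0.77) = 50.6 / 82.39 = 0.61

0.61 deg


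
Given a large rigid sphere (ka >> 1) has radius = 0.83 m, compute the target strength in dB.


-7.64 dB


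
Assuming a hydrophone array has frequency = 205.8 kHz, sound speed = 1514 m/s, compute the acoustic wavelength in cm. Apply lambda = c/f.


lambda = c/f = 1514 / 205800 = 0.0074 m = 0.74 cm

0.74 cm


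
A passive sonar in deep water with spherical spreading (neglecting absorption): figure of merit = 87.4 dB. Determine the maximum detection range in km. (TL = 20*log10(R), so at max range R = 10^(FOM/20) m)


At max range FOM = TL, so 20*log10(R) = 87.4
R = 10^(87.4/20) = 23442.29 m = 23.44 km

23.44 km


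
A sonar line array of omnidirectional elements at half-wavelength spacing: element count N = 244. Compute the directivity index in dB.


DI = 10*log10(244) = 23.87

23.87 dB


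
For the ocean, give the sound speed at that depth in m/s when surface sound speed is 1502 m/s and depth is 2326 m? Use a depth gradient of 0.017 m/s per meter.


c = 1502 + 0.017 * 2326 = 1541.542

1541.542 m/s


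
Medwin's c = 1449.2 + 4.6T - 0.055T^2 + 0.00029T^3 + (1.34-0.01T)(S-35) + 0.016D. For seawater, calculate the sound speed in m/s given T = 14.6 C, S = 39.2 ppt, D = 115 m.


1512.39 m/s


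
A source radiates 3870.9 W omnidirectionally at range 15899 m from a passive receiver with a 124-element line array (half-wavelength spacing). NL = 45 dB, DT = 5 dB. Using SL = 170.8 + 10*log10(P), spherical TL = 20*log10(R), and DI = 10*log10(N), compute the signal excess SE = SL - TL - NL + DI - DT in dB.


93.58 dB


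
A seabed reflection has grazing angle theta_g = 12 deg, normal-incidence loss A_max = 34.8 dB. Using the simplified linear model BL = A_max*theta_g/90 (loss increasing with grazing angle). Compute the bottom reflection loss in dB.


BL = A_max * theta_g / 90 = 34.8 * 12 / 90 = 4.64

4.64 dB


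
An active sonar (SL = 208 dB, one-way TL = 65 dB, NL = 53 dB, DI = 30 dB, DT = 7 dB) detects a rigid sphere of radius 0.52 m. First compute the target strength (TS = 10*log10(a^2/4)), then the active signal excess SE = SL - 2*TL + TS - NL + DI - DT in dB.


Step 1: TS = 10*log10(0.52^2/4) = -11.7 dB
Step 2: SE = SL - 2*TL + TS - NL + DI - DT = 208 - 2*65 + (-11.7) - 53 + 30 - 7 = 36.3

36.3 dB


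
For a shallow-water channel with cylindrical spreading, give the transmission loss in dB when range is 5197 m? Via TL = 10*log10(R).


TL = 10*log10(5197) = 37.16

37.16 dB


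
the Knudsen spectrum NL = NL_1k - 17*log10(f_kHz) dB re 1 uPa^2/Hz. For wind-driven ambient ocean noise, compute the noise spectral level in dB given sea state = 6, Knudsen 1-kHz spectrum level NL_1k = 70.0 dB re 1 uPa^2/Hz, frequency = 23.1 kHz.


NL = NL_1k - 17*log10(f_kHz) = 70.0 - 17*log10(23.1) = 70.0 - (23.18) = 46.82

46.82 dB


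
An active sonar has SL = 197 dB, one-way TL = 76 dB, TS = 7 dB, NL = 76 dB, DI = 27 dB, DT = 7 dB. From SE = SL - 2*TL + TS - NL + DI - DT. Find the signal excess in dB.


SE = SL - 2*TL + TS - NL + DI - DT = 197 - 2*76 + (7) - 76 + 27 - 7 = -4

-4 dB


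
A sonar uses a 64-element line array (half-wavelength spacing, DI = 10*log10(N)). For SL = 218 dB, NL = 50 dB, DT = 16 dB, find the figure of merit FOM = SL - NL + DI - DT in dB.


Step 1: DI = 10*log10(64) = 18.06 dB
Step 2: FOM = SL - NL + DI - DT = 218 - 50 + 18.06 - 16 = 170.06

170.06 dB


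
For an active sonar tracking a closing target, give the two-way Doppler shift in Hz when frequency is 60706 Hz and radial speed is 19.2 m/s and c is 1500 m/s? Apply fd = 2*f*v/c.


fd = 2*f*v/c = 2 * 60706 * 19.2 / 1500 = 1554.07

1554.07 Hz


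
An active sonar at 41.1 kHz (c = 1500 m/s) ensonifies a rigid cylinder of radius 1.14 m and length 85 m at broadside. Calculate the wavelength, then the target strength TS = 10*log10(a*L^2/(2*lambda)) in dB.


Step 1: lambda = c/f = 1500/41100 = 0.0365 m
Step 2: TS = 10*log10(a*L^2/(2*lambda)) = 10*log10(1.14*85^2/(2*0.0365)) = 50.52

50.52 dB


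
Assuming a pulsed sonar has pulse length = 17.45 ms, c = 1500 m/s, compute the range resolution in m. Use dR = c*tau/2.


13.0875 m


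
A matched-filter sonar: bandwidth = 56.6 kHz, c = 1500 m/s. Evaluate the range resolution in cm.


dR = c/(2*BW) = 1500 / (2 * 56.6e3) = 0.0133 m = 1.33 cm

1.33 cm


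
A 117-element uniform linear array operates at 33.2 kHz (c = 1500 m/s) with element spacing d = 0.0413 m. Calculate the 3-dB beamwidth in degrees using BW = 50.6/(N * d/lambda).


Step 1: lambda = 1500/33200 = 0.04518 m
Step 2: d/lambda = 0.0413/0.04518 = 0.9141
Step 3: BW = 50.6/(N * d/lambda) = 50.6/(117 * 0.9141) = 0.47

0.47 deg


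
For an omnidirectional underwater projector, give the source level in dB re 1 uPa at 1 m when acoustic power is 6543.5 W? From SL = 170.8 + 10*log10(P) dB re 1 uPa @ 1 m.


SL = 170.8 + 10*log10(6543.5) = 170.8 + 38.16 = 208.96

208.96 dB


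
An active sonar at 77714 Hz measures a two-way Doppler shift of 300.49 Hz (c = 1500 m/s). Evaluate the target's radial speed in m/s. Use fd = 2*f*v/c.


2.9 m/s


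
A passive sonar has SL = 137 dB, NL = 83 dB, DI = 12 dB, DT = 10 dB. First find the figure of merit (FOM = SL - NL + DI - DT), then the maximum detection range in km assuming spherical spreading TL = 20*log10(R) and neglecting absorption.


Step 1: FOM = SL - NL + DI - DT = 137 - 83 + 12 - 10 = 56 dB
Step 2: at max range FOM = TL = 20*log10(R), so R = 10^(56/20) = 630.96 m = 0.63 km

0.63 km


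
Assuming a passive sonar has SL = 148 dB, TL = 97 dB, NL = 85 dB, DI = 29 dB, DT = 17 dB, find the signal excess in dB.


SE = SL - TL - NL + DI - DT = 148 - 97 - 85 + 29 - 17 = -22

-22 dB


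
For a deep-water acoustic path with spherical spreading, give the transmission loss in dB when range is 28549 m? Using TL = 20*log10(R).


TL = 20*log10(28549) = 89.11

89.11 dB


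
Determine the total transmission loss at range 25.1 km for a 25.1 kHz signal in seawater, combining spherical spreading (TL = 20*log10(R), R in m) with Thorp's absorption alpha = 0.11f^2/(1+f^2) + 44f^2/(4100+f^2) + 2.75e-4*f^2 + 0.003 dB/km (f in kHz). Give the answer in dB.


242.27 dB
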